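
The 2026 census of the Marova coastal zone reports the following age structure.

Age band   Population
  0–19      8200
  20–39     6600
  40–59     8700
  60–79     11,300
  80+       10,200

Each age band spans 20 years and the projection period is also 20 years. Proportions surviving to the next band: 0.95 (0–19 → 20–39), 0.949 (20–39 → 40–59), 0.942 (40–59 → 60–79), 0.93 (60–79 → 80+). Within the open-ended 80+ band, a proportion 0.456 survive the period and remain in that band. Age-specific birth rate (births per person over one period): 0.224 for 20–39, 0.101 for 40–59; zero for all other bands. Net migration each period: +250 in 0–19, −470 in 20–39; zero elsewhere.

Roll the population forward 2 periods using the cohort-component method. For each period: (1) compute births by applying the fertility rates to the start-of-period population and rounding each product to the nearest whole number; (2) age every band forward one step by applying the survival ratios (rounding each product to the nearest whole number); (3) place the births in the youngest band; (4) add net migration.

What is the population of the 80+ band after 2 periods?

(Bands numbered youngest = 1 to oldest = 5.)
[period 1]
Births: 6600 × 0.224 = 1478 ; 8700 × 0.101 = 879 → total 2357
Band 2: 8200 × 0.95 = 7790
Band 3: 6600 × 0.949 = 6263
Band 4: 8700 × 0.942 = 8195
Band 5: 11300 × 0.93 + 10200 × 0.456 = 10509 + 4651 = 15160
Net migration: Band 1 + 250 → 2607; Band 2 − 470 → 7320
→ [2607, 7320, 6263, 8195, 15160]
[period 2]
Births: 7320 × 0.224 = 1640 ; 6263 × 0.101 = 633 → total 2273
Band 2: 2607 × 0.95 = 2477
Band 3: 7320 × 0.949 = 6947
Band 4: 6263 × 0.942 = 5900
Band 5: 8195 × 0.93 + 15160 × 0.456 = 7621 + 6913 = 14534
Net migration: Band 1 + 250 → 2523; Band 2 − 470 → 2007
→ [2523, 2007, 6947, 5900, 14534]

14534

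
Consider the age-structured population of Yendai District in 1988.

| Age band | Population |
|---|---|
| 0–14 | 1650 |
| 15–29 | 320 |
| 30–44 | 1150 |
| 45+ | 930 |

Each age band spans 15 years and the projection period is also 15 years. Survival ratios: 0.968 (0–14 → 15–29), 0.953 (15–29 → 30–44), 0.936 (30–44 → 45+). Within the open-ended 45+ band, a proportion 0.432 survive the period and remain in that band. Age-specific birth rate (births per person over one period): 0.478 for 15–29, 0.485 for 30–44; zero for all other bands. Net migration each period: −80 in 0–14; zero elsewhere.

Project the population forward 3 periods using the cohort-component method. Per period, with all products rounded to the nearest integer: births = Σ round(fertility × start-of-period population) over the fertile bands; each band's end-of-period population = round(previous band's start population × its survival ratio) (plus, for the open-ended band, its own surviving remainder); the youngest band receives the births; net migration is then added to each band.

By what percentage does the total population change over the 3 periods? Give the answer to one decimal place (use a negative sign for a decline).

2.7

[period 1]
Births: 320 × 0.478 = 153  |  1150 × 0.485 = 558 → 711
15–29: 1650 × 0.968 = 1597
30–44: 320 × 0.953 = 305
45+: 1150 × 0.936 + 930 × 0.432 = 1076 + 402 = 1478
Net migration: 0–14 − 80 → 631
Giving 631 / 1597 / 305 / 1478.
[period 2]
Births: 1597 × 0.478 = 763  |  305 × 0.485 = 148 → 911
15–29: 631 × 0.968 = 611
30–44: 1597 × 0.953 = 1522
45+: 305 × 0.936 + 1478 × 0.432 = 285 + 638 = 923
Net migration: 0–14 − 80 → 831
Giving 831 / 611 / 1522 / 923.
[period 3]
Births: 611 × 0.478 = 292  |  1522 × 0.485 = 738 → 1030
15–29: 831 × 0.968 = 804
30–44: 611 × 0.953 = 582
45+: 1522 × 0.936 + 923 × 0.432 = 1425 + 399 = 1824
Net migration: 0–14 − 80 → 950
Giving 950 / 804 / 582 / 1824.
Total: 4050 → 4160; change = 110; percentage change = 2.7%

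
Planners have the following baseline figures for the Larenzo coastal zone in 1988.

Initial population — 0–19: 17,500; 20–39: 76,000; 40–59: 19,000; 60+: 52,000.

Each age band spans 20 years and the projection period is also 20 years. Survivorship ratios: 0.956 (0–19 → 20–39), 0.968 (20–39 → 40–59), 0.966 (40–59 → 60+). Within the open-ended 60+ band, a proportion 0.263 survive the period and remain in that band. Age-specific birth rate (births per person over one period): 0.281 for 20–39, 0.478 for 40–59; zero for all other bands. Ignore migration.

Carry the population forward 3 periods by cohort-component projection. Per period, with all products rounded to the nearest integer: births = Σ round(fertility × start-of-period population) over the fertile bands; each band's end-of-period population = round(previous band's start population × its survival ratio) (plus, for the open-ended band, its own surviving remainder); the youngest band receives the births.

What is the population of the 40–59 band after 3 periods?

Let group 1 be 0–19 through group 4 = 60+.
After projecting period 1:
Births: 76000 × 0.281 = 21356, 19000 × 0.478 = 9082 — total 30438
Group 2: 17500 × 0.956 = 16730
Group 3: 76000 × 0.968 = 73568
Group 4: 19000 × 0.966 + 52000 × 0.263 = 18354 + 13676 = 32030
Giving 30438 / 16730 / 73568 / 32030.
After projecting period 2:
Births: 16730 × 0.281 = 4701, 73568 × 0.478 = 35166 — total 39867
Group 2: 30438 × 0.956 = 29099
Group 3: 16730 × 0.968 = 16195
Group 4: 73568 × 0.966 + 32030 × 0.263 = 71067 + 8424 = 79491
Giving 39867 / 29099 / 16195 / 79491.
After projecting period 3:
Births: 29099 × 0.281 = 8177, 16195 × 0.478 = 7741 — total 15918
Group 2: 39867 × 0.956 = 38113
Group 3: 29099 × 0.968 = 28168
Group 4: 16195 × 0.966 + 79491 × 0.263 = 15644 + 20906 = 36550
Giving 15918 / 38113 / 28168 / 36550.

28168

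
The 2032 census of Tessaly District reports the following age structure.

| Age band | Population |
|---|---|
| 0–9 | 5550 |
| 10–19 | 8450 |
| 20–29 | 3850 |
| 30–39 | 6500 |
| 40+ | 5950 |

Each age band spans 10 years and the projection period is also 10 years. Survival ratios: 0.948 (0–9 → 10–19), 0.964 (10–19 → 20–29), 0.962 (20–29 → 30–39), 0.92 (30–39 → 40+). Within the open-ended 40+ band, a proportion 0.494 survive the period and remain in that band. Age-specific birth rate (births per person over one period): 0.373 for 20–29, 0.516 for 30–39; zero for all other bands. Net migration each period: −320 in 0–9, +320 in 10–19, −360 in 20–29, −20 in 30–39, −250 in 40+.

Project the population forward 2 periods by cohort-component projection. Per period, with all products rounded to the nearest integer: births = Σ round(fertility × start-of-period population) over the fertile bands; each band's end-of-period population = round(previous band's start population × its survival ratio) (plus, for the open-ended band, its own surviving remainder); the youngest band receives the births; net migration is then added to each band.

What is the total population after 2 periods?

Call the bands 1 to 5, youngest first.
[period 1]
Births: 3850 * 0.373 = 1436, 6500 * 0.516 = 3354 → 4790
Band 2: 5550 * 0.948 = 5261
Band 3: 8450 * 0.964 = 8146
Band 4: 3850 * 0.962 = 3704
Band 5: 6500 * 0.92 + 5950 * 0.494 = 5980 + 2939 = 8919
Net migration: Band 1 − 320 → 4470; Band 2 + 320 → 5581; Band 3 − 360 → 7786; Band 4 − 20 → 3684; Band 5 − 250 → 8669
→ [4470, 5581, 7786, 3684, 8669]
[period 2]
Births: 7786 * 0.373 = 2904, 3684 * 0.516 = 1901 → 4805
Band 2: 4470 * 0.948 = 4238
Band 3: 5581 * 0.964 = 5380
Band 4: 7786 * 0.962 = 7490
Band 5: 3684 * 0.92 + 8669 * 0.494 = 3389 + 4282 = 7671
Net migration: Band 1 − 320 → 4485; Band 2 + 320 → 4558; Band 3 − 360 → 5020; Band 4 − 20 → 7470; Band 5 − 250 → 7421
→ [4485, 4558, 5020, 7470, 7421]
Total after period 2: 4485 + 4558 + 5020 + 7470 + 7421 = 28954

28954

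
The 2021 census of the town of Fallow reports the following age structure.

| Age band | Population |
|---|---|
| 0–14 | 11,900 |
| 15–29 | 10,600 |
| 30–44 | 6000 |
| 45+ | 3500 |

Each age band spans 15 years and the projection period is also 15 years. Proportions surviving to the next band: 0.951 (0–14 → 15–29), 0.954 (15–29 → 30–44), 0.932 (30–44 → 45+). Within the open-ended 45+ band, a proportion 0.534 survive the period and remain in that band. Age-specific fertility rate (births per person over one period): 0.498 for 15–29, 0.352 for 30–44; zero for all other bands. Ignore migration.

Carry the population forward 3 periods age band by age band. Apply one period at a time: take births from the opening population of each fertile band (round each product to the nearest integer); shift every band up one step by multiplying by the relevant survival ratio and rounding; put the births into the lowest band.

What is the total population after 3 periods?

After projecting period 1:
Births: 10600 * 0.498 = 5279  |  6000 * 0.352 = 2112 → total 7391
15–29: 11900 * 0.951 = 11317
30–44: 10600 * 0.954 = 10112
45+: 6000 * 0.932 + 3500 * 0.534 = 5592 + 1869 = 7461
Population now: 0–14=7391, 15–29=11317, 30–44=10112, 45+=7461
After projecting period 2:
Births: 11317 * 0.498 = 5636  |  10112 * 0.352 = 3559 → total 9195
15–29: 7391 * 0.951 = 7029
30–44: 11317 * 0.954 = 10796
45+: 10112 * 0.932 + 7461 * 0.534 = 9424 + 3984 = 13408
Population now: 0–14=9195, 15–29=7029, 30–44=10796, 45+=13408
After projecting period 3:
Births: 7029 * 0.498 = 3500  |  10796 * 0.352 = 3800 → total 7300
15–29: 9195 * 0.951 = 8744
30–44: 7029 * 0.954 = 6706
45+: 10796 * 0.932 + 13408 * 0.534 = 10062 + 7160 = 17222
Population now: 0–14=7300, 15–29=8744, 30–44=6706, 45+=17222
Total after period 3: 7300 + 8744 + 6706 + 17222 = 39972

39972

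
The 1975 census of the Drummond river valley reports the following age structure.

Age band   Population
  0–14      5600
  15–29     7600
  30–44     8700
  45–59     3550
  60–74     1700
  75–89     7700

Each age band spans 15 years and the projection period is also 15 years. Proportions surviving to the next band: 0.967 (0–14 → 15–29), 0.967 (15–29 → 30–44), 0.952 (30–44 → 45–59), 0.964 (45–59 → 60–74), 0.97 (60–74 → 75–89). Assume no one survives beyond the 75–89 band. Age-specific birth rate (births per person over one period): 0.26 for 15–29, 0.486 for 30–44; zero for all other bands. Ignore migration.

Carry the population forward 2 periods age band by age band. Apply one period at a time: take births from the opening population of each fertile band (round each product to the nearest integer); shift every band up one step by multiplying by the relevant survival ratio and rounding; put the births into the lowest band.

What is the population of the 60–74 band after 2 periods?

Period 1:
Births: 7600 * 0.26 = 1976 ; 8700 * 0.486 = 4228 → total 6204
15–29: 5600 * 0.967 = 5415
30–44: 7600 * 0.967 = 7349
45–59: 8700 * 0.952 = 8282
60–74: 3550 * 0.964 = 3422
75–89: 1700 * 0.97 = 1649
End of period: [6204, 5415, 7349, 8282, 3422, 1649]
Period 2:
Births: 5415 * 0.26 = 1408 ; 7349 * 0.486 = 3572 → total 4980
15–29: 6204 * 0.967 = 5999
30–44: 5415 * 0.967 = 5236
45–59: 7349 * 0.952 = 6996
60–74: 8282 * 0.964 = 7984
75–89: 3422 * 0.97 = 3319
End of period: [4980, 5999, 5236, 6996, 7984, 3319]

7984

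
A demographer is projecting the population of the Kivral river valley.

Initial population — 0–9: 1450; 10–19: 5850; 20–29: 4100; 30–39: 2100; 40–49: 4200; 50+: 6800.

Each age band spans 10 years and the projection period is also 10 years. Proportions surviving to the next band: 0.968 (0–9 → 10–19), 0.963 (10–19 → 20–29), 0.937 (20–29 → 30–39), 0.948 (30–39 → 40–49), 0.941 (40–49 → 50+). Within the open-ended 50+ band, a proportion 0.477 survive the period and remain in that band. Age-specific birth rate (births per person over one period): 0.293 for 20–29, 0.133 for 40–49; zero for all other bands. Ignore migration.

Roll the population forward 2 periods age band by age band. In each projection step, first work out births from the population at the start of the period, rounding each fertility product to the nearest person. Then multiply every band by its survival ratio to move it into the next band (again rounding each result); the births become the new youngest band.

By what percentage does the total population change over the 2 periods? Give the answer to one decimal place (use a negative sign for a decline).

Call the groups 1 to 6, youngest first.
— Period 1 —
Births: 4100 * 0.293 = 1201, 4200 * 0.133 = 559 → total 1760
Group 2: 1450 * 0.968 = 1404
Group 3: 5850 * 0.963 = 5634
Group 4: 4100 * 0.937 = 3842
Group 5: 2100 * 0.948 = 1991
Group 6: 4200 * 0.941 + 6800 * 0.477 = 3952 + 3244 = 7196
Giving 1760 / 1404 / 5634 / 3842 / 1991 / 7196.
— Period 2 —
Births: 5634 * 0.293 = 1651, 1991 * 0.133 = 265 → total 1916
Group 2: 1760 * 0.968 = 1704
Group 3: 1404 * 0.963 = 1352
Group 4: 5634 * 0.937 = 5279
Group 5: 3842 * 0.948 = 3642
Group 6: 1991 * 0.941 + 7196 * 0.477 = 1874 + 3432 = 5306
Giving 1916 / 1704 / 1352 / 5279 / 3642 / 5306.
Total: 24500 → 19199; change = -5301; percentage change = -21.6%

-21.6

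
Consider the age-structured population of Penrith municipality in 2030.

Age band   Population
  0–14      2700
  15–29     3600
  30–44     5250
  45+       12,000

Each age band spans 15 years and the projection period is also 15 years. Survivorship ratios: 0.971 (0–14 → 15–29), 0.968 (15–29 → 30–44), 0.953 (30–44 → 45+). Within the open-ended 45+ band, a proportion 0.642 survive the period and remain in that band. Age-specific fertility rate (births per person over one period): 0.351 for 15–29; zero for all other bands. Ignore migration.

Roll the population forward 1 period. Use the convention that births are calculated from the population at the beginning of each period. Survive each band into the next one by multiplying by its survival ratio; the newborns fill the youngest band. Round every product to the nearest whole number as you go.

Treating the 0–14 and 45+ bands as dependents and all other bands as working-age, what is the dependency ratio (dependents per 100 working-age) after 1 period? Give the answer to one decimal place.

Let band 1 be 0–14 through band 4 = 45+.
Period 1:
Births: 3600 * 0.351 = 1264
Band 2: 2700 * 0.971 = 2622
Band 3: 3600 * 0.968 = 3485
Band 4: 5250 * 0.953 + 12000 * 0.642 = 5003 + 7704 = 12707
Population now: 0–14=1264, 15–29=2622, 30–44=3485, 45+=12707
Dependents (band 0–14 + band 45+) = 1264 + 12707 = 13971; working-age = 6107; ratio = 13971/6107 × 100 = 228.8

228.8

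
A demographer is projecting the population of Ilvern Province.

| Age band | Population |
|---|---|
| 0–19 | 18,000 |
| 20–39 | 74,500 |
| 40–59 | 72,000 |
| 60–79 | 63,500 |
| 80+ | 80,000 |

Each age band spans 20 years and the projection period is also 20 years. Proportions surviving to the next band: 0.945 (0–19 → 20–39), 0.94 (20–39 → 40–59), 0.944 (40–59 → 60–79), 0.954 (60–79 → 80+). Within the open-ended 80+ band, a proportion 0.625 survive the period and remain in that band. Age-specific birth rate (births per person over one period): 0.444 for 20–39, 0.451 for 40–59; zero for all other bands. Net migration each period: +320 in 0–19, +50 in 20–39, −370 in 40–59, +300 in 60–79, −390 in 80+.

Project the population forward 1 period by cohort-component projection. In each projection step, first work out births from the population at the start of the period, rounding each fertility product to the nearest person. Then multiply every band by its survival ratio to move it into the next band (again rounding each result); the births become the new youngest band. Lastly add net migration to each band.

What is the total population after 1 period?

331047

Period 1.
Births: 74500 * 0.444 = 33078 ; 72000 * 0.451 = 32472 ⇒ total 65550
20–39: 18000 * 0.945 = 17010
40–59: 74500 * 0.94 = 70030
60–79: 72000 * 0.944 = 67968
80+: 63500 * 0.954 + 80000 * 0.625 = 60579 + 50000 = 110579
Net migration: 0–19 + 320 → 65870; 20–39 + 50 → 17060; 40–59 − 370 → 69660; 60–79 + 300 → 68268; 80+ − 390 → 110189
Giving 65870 / 17060 / 69660 / 68268 / 110189.
Total after period 1: 65870 + 17060 + 69660 + 68268 + 110189 = 331047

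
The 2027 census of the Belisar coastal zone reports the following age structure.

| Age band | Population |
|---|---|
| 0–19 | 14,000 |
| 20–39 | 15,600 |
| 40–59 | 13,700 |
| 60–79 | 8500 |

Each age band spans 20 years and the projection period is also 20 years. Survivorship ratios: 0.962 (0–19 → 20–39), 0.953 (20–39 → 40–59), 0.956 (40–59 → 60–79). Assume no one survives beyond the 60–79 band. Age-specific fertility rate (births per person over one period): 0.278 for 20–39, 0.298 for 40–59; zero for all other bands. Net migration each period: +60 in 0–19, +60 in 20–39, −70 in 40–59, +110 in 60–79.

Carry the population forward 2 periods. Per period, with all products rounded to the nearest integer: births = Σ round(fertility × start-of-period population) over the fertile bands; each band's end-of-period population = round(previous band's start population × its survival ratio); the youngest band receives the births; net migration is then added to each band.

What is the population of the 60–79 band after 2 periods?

14256

[period 1]
Births: 15600 × 0.278 = 4337, 13700 × 0.298 = 4083 — total 8420
20–39: 14000 × 0.962 = 13468
40–59: 15600 × 0.953 = 14867
60–79: 13700 × 0.956 = 13097
Net migration: 0–19 + 60 → 8480; 20–39 + 60 → 13528; 40–59 − 70 → 14797; 60–79 + 110 → 13207
Population now: 0–19=8480, 20–39=13528, 40–59=14797, 60–79=13207
[period 2]
Births: 13528 × 0.278 = 3761, 14797 × 0.298 = 4410 — total 8171
20–39: 8480 × 0.962 = 8158
40–59: 13528 × 0.953 = 12892
60–79: 14797 × 0.956 = 14146
Net migration: 0–19 + 60 → 8231; 20–39 + 60 → 8218; 40–59 − 70 → 12822; 60–79 + 110 → 14256
Population now: 0–19=8231, 20–39=8218, 40–59=12822, 60–79=14256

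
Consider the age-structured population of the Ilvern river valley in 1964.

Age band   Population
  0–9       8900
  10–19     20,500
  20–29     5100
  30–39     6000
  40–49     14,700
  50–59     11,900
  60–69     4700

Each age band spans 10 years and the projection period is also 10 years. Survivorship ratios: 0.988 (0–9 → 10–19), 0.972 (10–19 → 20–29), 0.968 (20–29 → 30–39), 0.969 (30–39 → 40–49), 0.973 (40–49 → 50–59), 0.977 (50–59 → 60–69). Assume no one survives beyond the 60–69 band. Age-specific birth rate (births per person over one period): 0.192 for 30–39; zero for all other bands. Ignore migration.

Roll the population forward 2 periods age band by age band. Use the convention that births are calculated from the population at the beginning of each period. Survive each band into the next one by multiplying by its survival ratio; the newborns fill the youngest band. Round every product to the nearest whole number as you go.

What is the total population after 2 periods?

Period 1.
Births: 6000 × 0.192 = 1152
10–19: 8900 × 0.988 = 8793
20–29: 20500 × 0.972 = 19926
30–39: 5100 × 0.968 = 4937
40–49: 6000 × 0.969 = 5814
50–59: 14700 × 0.973 = 14303
60–69: 11900 × 0.977 = 11626
Population now: 0–9=1152, 10–19=8793, 20–29=19926, 30–39=4937, 40–49=5814, 50–59=14303, 60–69=11626
Period 2.
Births: 4937 × 0.192 = 948
10–19: 1152 × 0.988 = 1138
20–29: 8793 × 0.972 = 8547
30–39: 19926 × 0.968 = 19288
40–49: 4937 × 0.969 = 4784
50–59: 5814 × 0.973 = 5657
60–69: 14303 × 0.977 = 13974
Population now: 0–9=948, 10–19=1138, 20–29=8547, 30–39=19288, 40–49=4784, 50–59=5657, 60–69=13974
Total after period 2: 948 + 1138 + 8547 + 19288 + 4784 + 5657 + 13974 = 54336

54336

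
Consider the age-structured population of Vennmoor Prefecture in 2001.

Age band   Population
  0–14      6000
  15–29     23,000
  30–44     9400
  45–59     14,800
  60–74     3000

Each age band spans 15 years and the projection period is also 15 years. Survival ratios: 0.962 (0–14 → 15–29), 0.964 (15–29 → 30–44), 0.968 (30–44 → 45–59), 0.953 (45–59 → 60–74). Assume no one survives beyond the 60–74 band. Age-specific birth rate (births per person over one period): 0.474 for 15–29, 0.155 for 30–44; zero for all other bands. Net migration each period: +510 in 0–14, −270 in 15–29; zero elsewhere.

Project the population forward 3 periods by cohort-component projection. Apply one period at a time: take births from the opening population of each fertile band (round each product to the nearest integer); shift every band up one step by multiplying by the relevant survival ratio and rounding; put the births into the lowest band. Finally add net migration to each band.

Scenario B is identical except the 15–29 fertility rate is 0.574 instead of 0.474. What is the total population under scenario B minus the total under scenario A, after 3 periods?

5143

(Groups numbered youngest = 1 to oldest = 5.)
Period 1.
Births: 23000 * 0.474 = 10902, 9400 * 0.155 = 1457 → 12359
Group 2: 6000 * 0.962 = 5772
Group 3: 23000 * 0.964 = 22172
Group 4: 9400 * 0.968 = 9099
Group 5: 14800 * 0.953 = 14104
Net migration: Group 1 + 510 → 12869; Group 2 − 270 → 5502
Population now: 0–14=12869, 15–29=5502, 30–44=22172, 45–59=9099, 60–74=14104
Period 2.
Births: 5502 * 0.474 = 2608, 22172 * 0.155 = 3437 → 6045
Group 2: 12869 * 0.962 = 12380
Group 3: 5502 * 0.964 = 5304
Group 4: 22172 * 0.968 = 21462
Group 5: 9099 * 0.953 = 8671
Net migration: Group 1 + 510 → 6555; Group 2 − 270 → 12110
Population now: 0–14=6555, 15–29=12110, 30–44=5304, 45–59=21462, 60–74=8671
Period 3.
Births: 12110 * 0.474 = 5740, 5304 * 0.155 = 822 → 6562
Group 2: 6555 * 0.962 = 6306
Group 3: 12110 * 0.964 = 11674
Group 4: 5304 * 0.968 = 5134
Group 5: 21462 * 0.953 = 20453
Net migration: Group 1 + 510 → 7072; Group 2 − 270 → 6036
Population now: 0–14=7072, 15–29=6036, 30–44=11674, 45–59=5134, 60–74=20453
Scenario A total after 3 periods: 50369
Scenario B projection —
Period 1.
Births: 23000 * 0.574 = 13202, 9400 * 0.155 = 1457 → 14659
Group 2: 6000 * 0.962 = 5772
Group 3: 23000 * 0.964 = 22172
Group 4: 9400 * 0.968 = 9099
Group 5: 14800 * 0.953 = 14104
Net migration: Group 1 + 510 → 15169; Group 2 − 270 → 5502
Population now: 0–14=15169, 15–29=5502, 30–44=22172, 45–59=9099, 60–74=14104
Period 2.
Births: 5502 * 0.574 = 3158, 22172 * 0.155 = 3437 → 6595
Group 2: 15169 * 0.962 = 14593
Group 3: 5502 * 0.964 = 5304
Group 4: 22172 * 0.968 = 21462
Group 5: 9099 * 0.953 = 8671
Net migration: Group 1 + 510 → 7105; Group 2 − 270 → 14323
Population now: 0–14=7105, 15–29=14323, 30–44=5304, 45–59=21462, 60–74=8671
Period 3.
Births: 14323 * 0.574 = 8221, 5304 * 0.155 = 822 → 9043
Group 2: 7105 * 0.962 = 6835
Group 3: 14323 * 0.964 = 13807
Group 4: 5304 * 0.968 = 5134
Group 5: 21462 * 0.953 = 20453
Net migration: Group 1 + 510 → 9553; Group 2 − 270 → 6565
Population now: 0–14=9553, 15–29=6565, 30–44=13807, 45–59=5134, 60–74=20453
Scenario B total after 3 periods: 55512
Difference B − A = 55512 − 50369 = 5143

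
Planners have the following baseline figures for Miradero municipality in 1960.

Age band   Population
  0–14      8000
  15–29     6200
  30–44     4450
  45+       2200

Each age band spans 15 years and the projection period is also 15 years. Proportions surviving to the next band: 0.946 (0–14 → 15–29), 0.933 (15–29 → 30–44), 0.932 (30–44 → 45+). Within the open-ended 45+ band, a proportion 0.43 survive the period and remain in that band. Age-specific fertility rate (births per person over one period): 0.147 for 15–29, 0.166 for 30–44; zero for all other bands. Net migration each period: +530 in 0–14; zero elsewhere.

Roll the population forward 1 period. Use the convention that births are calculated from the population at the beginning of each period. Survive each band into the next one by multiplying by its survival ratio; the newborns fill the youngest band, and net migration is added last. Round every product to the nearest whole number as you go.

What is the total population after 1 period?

Period 1:
Births: 6200 × 0.147 = 911  |  4450 × 0.166 = 739 ⇒ total 1650
15–29: 8000 × 0.946 = 7568
30–44: 6200 × 0.933 = 5785
45+: 4450 × 0.932 + 2200 × 0.43 = 4147 + 946 = 5093
Net migration: 0–14 + 530 → 2180
→ [2180, 7568, 5785, 5093]
Total after period 1: 2180 + 7568 + 5785 + 5093 = 20626

20626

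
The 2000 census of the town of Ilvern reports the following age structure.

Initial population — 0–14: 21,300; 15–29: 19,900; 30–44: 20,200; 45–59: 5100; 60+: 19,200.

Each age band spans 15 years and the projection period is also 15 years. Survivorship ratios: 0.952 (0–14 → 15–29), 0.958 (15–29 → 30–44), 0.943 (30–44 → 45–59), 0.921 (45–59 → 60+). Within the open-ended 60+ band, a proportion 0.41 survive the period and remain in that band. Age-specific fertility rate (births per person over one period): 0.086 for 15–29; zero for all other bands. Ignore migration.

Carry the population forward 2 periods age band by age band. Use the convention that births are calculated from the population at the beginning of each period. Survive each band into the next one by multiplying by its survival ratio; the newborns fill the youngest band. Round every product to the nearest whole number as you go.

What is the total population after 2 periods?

63473

Numbering the groups 1..5 from youngest to oldest:
After projecting period 1:
Births: 19900 * 0.086 = 1711
Group 2: 21300 * 0.952 = 20278
Group 3: 19900 * 0.958 = 19064
Group 4: 20200 * 0.943 = 19049
Group 5: 5100 * 0.921 + 19200 * 0.41 = 4697 + 7872 = 12569
→ [1711, 20278, 19064, 19049, 12569]
After projecting period 2:
Births: 20278 * 0.086 = 1744
Group 2: 1711 * 0.952 = 1629
Group 3: 20278 * 0.958 = 19426
Group 4: 19064 * 0.943 = 17977
Group 5: 19049 * 0.921 + 12569 * 0.41 = 17544 + 5153 = 22697
→ [1744, 1629, 19426, 17977, 22697]
Total after period 2: 1744 + 1629 + 19426 + 17977 + 22697 = 63473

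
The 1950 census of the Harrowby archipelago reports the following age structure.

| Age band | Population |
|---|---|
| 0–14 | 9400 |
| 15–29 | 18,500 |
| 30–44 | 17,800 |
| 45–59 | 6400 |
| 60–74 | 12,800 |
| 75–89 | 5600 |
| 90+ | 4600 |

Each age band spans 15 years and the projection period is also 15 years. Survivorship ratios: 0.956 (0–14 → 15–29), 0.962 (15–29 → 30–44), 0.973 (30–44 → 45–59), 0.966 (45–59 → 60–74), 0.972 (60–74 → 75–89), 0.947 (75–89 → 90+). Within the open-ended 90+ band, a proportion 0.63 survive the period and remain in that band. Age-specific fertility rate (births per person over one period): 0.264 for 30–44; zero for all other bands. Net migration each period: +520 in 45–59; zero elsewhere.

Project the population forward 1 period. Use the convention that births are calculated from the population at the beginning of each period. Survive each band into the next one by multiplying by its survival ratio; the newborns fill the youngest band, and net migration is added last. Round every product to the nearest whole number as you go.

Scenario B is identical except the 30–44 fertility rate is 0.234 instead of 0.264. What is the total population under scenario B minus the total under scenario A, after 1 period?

-534

After projecting period 1:
Births: 17800 × 0.264 = 4699
15–29: 9400 × 0.956 = 8986
30–44: 18500 × 0.962 = 17797
45–59: 17800 × 0.973 = 17319
60–74: 6400 × 0.966 = 6182
75–89: 12800 × 0.972 = 12442
90+: 5600 × 0.947 + 4600 × 0.63 = 5303 + 2898 = 8201
Net migration: 45–59 + 520 → 17839
Population now: 0–14=4699, 15–29=8986, 30–44=17797, 45–59=17839, 60–74=6182, 75–89=12442, 90+=8201
Scenario A total after 1 period: 76146
Scenario B projection —
After projecting period 1:
Births: 17800 × 0.234 = 4165
15–29: 9400 × 0.956 = 8986
30–44: 18500 × 0.962 = 17797
45–59: 17800 × 0.973 = 17319
60–74: 6400 × 0.966 = 6182
75–89: 12800 × 0.972 = 12442
90+: 5600 × 0.947 + 4600 × 0.63 = 5303 + 2898 = 8201
Net migration: 45–59 + 520 → 17839
Population now: 0–14=4165, 15–29=8986, 30–44=17797, 45–59=17839, 60–74=6182, 75–89=12442, 90+=8201
Scenario B total after 1 period: 75612
Difference B − A = 75612 − 76146 = -534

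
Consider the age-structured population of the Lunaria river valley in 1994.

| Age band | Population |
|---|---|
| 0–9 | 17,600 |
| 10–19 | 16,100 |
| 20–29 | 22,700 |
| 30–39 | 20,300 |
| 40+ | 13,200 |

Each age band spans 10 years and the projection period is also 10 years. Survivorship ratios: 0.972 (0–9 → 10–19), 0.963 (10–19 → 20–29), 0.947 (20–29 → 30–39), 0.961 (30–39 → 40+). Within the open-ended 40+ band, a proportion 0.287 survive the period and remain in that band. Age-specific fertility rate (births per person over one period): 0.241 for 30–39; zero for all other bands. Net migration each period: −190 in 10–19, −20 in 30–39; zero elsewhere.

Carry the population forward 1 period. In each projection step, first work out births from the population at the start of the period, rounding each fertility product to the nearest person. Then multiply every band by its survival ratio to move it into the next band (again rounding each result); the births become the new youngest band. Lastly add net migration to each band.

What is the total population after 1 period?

82086

Let band 1 be 0–9 through band 5 = 40+.
[period 1]
Births: 20300 × 0.241 = 4892
Band 2: 17600 × 0.972 = 17107
Band 3: 16100 × 0.963 = 15504
Band 4: 22700 × 0.947 = 21497
Band 5: 20300 × 0.961 + 13200 × 0.287 = 19508 + 3788 = 23296
Net migration: Band 2 − 190 → 16917; Band 4 − 20 → 21477
Population now: 0–9=4892, 10–19=16917, 20–29=15504, 30–39=21477, 40+=23296
Total after period 1: 4892 + 16917 + 15504 + 21477 + 23296 = 82086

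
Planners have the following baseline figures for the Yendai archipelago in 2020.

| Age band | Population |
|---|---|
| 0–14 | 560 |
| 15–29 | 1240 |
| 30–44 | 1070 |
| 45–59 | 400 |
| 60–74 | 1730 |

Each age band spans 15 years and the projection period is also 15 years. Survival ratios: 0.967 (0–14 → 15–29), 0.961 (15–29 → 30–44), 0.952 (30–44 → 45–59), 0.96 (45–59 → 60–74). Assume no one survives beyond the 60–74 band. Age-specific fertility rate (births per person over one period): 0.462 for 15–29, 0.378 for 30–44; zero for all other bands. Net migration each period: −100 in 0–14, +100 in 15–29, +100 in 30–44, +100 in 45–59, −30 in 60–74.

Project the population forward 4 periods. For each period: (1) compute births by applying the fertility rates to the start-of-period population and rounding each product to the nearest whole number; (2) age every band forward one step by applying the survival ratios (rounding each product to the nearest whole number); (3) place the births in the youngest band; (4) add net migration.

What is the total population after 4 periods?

Let group 1 be 0–14 through group 5 = 60–74.
— Period 1 —
Births: 1240 × 0.462 = 573  |  1070 × 0.378 = 404 → total 977
Group 2: 560 × 0.967 = 542
Group 3: 1240 × 0.961 = 1192
Group 4: 1070 × 0.952 = 1019
Group 5: 400 × 0.96 = 384
Net migration: Group 1 − 100 → 877; Group 2 + 100 → 642; Group 3 + 100 → 1292; Group 4 + 100 → 1119; Group 5 − 30 → 354
Population now: 0–14=877, 15–29=642, 30–44=1292, 45–59=1119, 60–74=354
— Period 2 —
Births: 642 × 0.462 = 297  |  1292 × 0.378 = 488 → total 785
Group 2: 877 × 0.967 = 848
Group 3: 642 × 0.961 = 617
Group 4: 1292 × 0.952 = 1230
Group 5: 1119 × 0.96 = 1074
Net migration: Group 1 − 100 → 685; Group 2 + 100 → 948; Group 3 + 100 → 717; Group 4 + 100 → 1330; Group 5 − 30 → 1044
Population now: 0–14=685, 15–29=948, 30–44=717, 45–59=1330, 60–74=1044
— Period 3 —
Births: 948 × 0.462 = 438  |  717 × 0.378 = 271 → total 709
Group 2: 685 × 0.967 = 662
Group 3: 948 × 0.961 = 911
Group 4: 717 × 0.952 = 683
Group 5: 1330 × 0.96 = 1277
Net migration: Group 1 − 100 → 609; Group 2 + 100 → 762; Group 3 + 100 → 1011; Group 4 + 100 → 783; Group 5 − 30 → 1247
Population now: 0–14=609, 15–29=762, 30–44=1011, 45–59=783, 60–74=1247
— Period 4 —
Births: 762 × 0.462 = 352  |  1011 × 0.378 = 382 → total 734
Group 2: 609 × 0.967 = 589
Group 3: 762 × 0.961 = 732
Group 4: 1011 × 0.952 = 962
Group 5: 783 × 0.96 = 752
Net migration: Group 1 − 100 → 634; Group 2 + 100 → 689; Group 3 + 100 → 832; Group 4 + 100 → 1062; Group 5 − 30 → 722
Population now: 0–14=634, 15–29=689, 30–44=832, 45–59=1062, 60–74=722
Total after period 4: 634 + 689 + 832 + 1062 + 722 = 3939

3939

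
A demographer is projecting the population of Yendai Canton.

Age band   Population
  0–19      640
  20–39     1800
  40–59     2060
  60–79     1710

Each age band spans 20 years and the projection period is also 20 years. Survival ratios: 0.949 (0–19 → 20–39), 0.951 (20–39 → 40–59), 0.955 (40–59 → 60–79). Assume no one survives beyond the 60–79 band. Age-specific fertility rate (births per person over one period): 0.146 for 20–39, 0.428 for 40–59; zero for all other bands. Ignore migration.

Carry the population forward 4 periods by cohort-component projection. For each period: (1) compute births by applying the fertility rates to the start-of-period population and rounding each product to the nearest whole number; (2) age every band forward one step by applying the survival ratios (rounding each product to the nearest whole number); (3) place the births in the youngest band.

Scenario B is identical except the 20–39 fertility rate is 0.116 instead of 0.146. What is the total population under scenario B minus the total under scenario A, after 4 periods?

-149

[period 1]
Births: 1800 * 0.146 = 263  |  2060 * 0.428 = 882 → 1145
20–39: 640 * 0.949 = 607
40–59: 1800 * 0.951 = 1712
60–79: 2060 * 0.955 = 1967
Population now: 0–19=1145, 20–39=607, 40–59=1712, 60–79=1967
[period 2]
Births: 607 * 0.146 = 89  |  1712 * 0.428 = 733 → 822
20–39: 1145 * 0.949 = 1087
40–59: 607 * 0.951 = 577
60–79: 1712 * 0.955 = 1635
Population now: 0–19=822, 20–39=1087, 40–59=577, 60–79=1635
[period 3]
Births: 1087 * 0.146 = 159  |  577 * 0.428 = 247 → 406
20–39: 822 * 0.949 = 780
40–59: 1087 * 0.951 = 1034
60–79: 577 * 0.955 = 551
Population now: 0–19=406, 20–39=780, 40–59=1034, 60–79=551
[period 4]
Births: 780 * 0.146 = 114  |  1034 * 0.428 = 443 → 557
20–39: 406 * 0.949 = 385
40–59: 780 * 0.951 = 742
60–79: 1034 * 0.955 = 987
Population now: 0–19=557, 20–39=385, 40–59=742, 60–79=987
Scenario A total after 4 periods: 2671
Scenario B projection —
[period 1]
Births: 1800 * 0.116 = 209  |  2060 * 0.428 = 882 → 1091
20–39: 640 * 0.949 = 607
40–59: 1800 * 0.951 = 1712
60–79: 2060 * 0.955 = 1967
Population now: 0–19=1091, 20–39=607, 40–59=1712, 60–79=1967
[period 2]
Births: 607 * 0.116 = 70  |  1712 * 0.428 = 733 → 803
20–39: 1091 * 0.949 = 1035
40–59: 607 * 0.951 = 577
60–79: 1712 * 0.955 = 1635
Population now: 0–19=803, 20–39=1035, 40–59=577, 60–79=1635
[period 3]
Births: 1035 * 0.116 = 120  |  577 * 0.428 = 247 → 367
20–39: 803 * 0.949 = 762
40–59: 1035 * 0.951 = 984
60–79: 577 * 0.955 = 551
Population now: 0–19=367, 20–39=762, 40–59=984, 60–79=551
[period 4]
Births: 762 * 0.116 = 88  |  984 * 0.428 = 421 → 509
20–39: 367 * 0.949 = 348
40–59: 762 * 0.951 = 725
60–79: 984 * 0.955 = 940
Population now: 0–19=509, 20–39=348, 40–59=725, 60–79=940
Scenario B total after 4 periods: 2522
Difference B − A = 2522 − 2671 = -149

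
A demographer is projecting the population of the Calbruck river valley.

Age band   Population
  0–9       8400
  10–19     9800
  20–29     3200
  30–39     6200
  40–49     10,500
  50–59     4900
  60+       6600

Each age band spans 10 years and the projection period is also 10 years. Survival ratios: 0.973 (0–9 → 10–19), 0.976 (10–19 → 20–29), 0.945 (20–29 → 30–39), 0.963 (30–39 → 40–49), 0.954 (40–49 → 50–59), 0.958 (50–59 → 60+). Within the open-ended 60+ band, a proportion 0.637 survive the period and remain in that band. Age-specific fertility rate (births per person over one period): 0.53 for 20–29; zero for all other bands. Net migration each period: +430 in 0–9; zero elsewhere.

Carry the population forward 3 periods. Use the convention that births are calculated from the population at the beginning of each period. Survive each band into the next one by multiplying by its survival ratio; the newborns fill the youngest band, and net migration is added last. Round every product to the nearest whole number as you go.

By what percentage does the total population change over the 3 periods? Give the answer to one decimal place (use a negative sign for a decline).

Numbering the groups 1..7 from youngest to oldest:
[period 1]
Births: 3200 × 0.53 = 1696
Group 2: 8400 × 0.973 = 8173
Group 3: 9800 × 0.976 = 9565
Group 4: 3200 × 0.945 = 3024
Group 5: 6200 × 0.963 = 5971
Group 6: 10500 × 0.954 = 10017
Group 7: 4900 × 0.958 + 6600 × 0.637 = 4694 + 4204 = 8898
Net migration: Group 1 + 430 → 2126
End of period: [2126, 8173, 9565, 3024, 5971, 10017, 8898]
[period 2]
Births: 9565 × 0.53 = 5069
Group 2: 2126 × 0.973 = 2069
Group 3: 8173 × 0.976 = 7977
Group 4: 9565 × 0.945 = 9039
Group 5: 3024 × 0.963 = 2912
Group 6: 5971 × 0.954 = 5696
Group 7: 10017 × 0.958 + 8898 × 0.637 = 9596 + 5668 = 15264
Net migration: Group 1 + 430 → 5499
End of period: [5499, 2069, 7977, 9039, 2912, 5696, 15264]
[period 3]
Births: 7977 × 0.53 = 4228
Group 2: 5499 × 0.973 = 5351
Group 3: 2069 × 0.976 = 2019
Group 4: 7977 × 0.945 = 7538
Group 5: 9039 × 0.963 = 8705
Group 6: 2912 × 0.954 = 2778
Group 7: 5696 × 0.958 + 15264 × 0.637 = 5457 + 9723 = 15180
Net migration: Group 1 + 430 → 4658
End of period: [4658, 5351, 2019, 7538, 8705, 2778, 15180]
Total: 49600 → 46229; change = -3371; percentage change = -6.8%

-6.8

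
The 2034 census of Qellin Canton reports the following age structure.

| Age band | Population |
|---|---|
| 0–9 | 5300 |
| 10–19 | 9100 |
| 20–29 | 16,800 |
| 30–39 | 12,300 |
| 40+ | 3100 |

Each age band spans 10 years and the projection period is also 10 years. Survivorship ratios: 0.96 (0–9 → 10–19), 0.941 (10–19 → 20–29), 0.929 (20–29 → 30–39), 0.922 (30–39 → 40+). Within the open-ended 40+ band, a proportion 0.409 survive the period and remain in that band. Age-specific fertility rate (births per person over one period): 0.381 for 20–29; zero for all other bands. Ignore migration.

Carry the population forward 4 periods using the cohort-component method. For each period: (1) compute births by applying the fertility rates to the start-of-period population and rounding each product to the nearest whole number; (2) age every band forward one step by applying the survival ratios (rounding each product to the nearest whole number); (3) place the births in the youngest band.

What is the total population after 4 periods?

Let band 1 be 0–9 through band 5 = 40+.
— Period 1 —
Births: 16800 × 0.381 = 6401
Band 2: 5300 × 0.96 = 5088
Band 3: 9100 × 0.941 = 8563
Band 4: 16800 × 0.929 = 15607
Band 5: 12300 × 0.922 + 3100 × 0.409 = 11341 + 1268 = 12609
Population now: 0–9=6401, 10–19=5088, 20–29=8563, 30–39=15607, 40+=12609
— Period 2 —
Births: 8563 × 0.381 = 3263
Band 2: 6401 × 0.96 = 6145
Band 3: 5088 × 0.941 = 4788
Band 4: 8563 × 0.929 = 7955
Band 5: 15607 × 0.922 + 12609 × 0.409 = 14390 + 5157 = 19547
Population now: 0–9=3263, 10–19=6145, 20–29=4788, 30–39=7955, 40+=19547
— Period 3 —
Births: 4788 × 0.381 = 1824
Band 2: 3263 × 0.96 = 3132
Band 3: 6145 × 0.941 = 5782
Band 4: 4788 × 0.929 = 4448
Band 5: 7955 × 0.922 + 19547 × 0.409 = 7335 + 7995 = 15330
Population now: 0–9=1824, 10–19=3132, 20–29=5782, 30–39=4448, 40+=15330
— Period 4 —
Births: 5782 × 0.381 = 2203
Band 2: 1824 × 0.96 = 1751
Band 3: 3132 × 0.941 = 2947
Band 4: 5782 × 0.929 = 5371
Band 5: 4448 × 0.922 + 15330 × 0.409 = 4101 + 6270 = 10371
Population now: 0–9=2203, 10–19=1751, 20–29=2947, 30–39=5371, 40+=10371
Total after period 4: 2203 + 1751 + 2947 + 5371 + 10371 = 22643

22643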